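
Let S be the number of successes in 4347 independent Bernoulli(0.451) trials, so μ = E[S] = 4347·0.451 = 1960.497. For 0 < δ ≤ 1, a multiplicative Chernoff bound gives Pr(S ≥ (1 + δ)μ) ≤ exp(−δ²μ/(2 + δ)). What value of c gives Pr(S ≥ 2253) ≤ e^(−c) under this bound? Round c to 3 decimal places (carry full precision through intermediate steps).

20.306

Write 2253 = (1 + δ)μ, so δ = 2253/1960.497 − 1 = 0.1491984…
Then the exponent is δ²μ/(2 + δ) = (2253 − μ)² / (μ·(2 + δ)) = 20.305700.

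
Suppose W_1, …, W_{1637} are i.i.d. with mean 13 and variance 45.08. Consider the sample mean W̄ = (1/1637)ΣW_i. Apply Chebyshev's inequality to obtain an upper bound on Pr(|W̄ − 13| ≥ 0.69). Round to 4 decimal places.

0.0578

Var(W̄) = Var(W_i)/n = 45.08/1637 = 0.027538.
Chebyshev: Pr(|W̄ − 13| ≥ 0.69) ≤ Var(W̄)/(0.69)² = 45.08/(1637·0.69²) = 0.0578.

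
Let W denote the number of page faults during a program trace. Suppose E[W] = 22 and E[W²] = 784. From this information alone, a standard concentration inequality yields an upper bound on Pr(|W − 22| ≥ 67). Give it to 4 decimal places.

0.0668

The first two moments determine the variance, so Chebyshev's inequality is the sharpest standard bound available.
Var(W) = E[W²] − (E[W])² = 784 − 484 = 300.
Chebyshev's inequality: Pr(|W − μ| ≥ t) ≤ Var(W)/t² = 300/4489 = 0.0668.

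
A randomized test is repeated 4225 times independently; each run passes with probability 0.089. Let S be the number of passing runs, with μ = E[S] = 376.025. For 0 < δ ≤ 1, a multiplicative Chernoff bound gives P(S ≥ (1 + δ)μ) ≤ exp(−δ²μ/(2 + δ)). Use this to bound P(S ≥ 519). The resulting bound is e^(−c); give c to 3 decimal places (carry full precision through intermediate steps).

Write 519 = (1 + δ)μ, so δ = 519/376.025 − 1 = 0.3802274…
Then the exponent is δ²μ/(2 + δ) = (519 − μ)² / (μ·(2 + δ)) = 22.839419.

22.839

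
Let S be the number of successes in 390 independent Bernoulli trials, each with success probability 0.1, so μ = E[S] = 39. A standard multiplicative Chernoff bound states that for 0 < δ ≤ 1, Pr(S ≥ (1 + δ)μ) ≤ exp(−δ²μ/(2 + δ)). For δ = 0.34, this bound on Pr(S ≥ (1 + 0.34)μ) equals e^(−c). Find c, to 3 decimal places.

c = δ²μ/(2 + δ) = 0.34²·39/(2 + 0.34) = 1.9267.

1.927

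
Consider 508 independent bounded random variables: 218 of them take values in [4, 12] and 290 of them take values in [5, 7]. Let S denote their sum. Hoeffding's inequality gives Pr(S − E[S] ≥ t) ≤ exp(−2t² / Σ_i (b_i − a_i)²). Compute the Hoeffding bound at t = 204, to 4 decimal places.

Σ(b_i − a_i)² = 218·8² + 290·2² = 15112.
Exponent = 2·204² / 15112 = 5.50768.
Bound = exp(−5.50768) = 0.00406.

0.0041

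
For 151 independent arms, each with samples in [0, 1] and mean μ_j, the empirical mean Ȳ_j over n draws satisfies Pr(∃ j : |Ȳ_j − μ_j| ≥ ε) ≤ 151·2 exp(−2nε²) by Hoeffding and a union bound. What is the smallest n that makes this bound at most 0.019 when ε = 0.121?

331

Need 2·151·exp(−2nε²) ≤ 0.019, i.e. exp(−2nε²) ≤ 0.019/302.
So 2nε² ≥ ln(302/0.019) = 9.673743.
Hence n ≥ 9.673743/(2·0.121²) = 330.365.
The smallest integer n is 331.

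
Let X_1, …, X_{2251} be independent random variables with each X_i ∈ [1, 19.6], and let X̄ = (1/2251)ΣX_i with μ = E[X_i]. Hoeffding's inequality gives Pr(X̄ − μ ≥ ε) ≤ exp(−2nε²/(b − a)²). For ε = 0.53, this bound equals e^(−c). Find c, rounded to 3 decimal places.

c = 2nε²/(b − a)² = 2·2251·0.53² / 18.6² = 3.6554.

3.655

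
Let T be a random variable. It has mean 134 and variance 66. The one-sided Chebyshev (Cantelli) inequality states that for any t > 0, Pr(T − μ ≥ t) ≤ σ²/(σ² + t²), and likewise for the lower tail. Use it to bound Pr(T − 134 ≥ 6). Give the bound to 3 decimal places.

Here σ² = 66 and t = 6, so σ² + t² = 102.
Cantelli's bound: 66/102 = 0.6471.

0.647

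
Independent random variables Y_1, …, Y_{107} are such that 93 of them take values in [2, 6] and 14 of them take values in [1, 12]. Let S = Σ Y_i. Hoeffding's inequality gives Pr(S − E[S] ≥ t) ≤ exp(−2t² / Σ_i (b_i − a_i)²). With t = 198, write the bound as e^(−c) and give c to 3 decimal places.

24.641

Σ(b_i − a_i)² = 93·4² + 14·11² = 3182.
c = 2t² / 3182 = 2·198² / 3182 = 24.6411.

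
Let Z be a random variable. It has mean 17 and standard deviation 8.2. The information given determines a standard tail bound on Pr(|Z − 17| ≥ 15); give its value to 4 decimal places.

0.2988

Mean and variance are known, so Chebyshev's inequality applies.
Chebyshev: Pr(|Z − μ| ≥ t) ≤ Var(Z)/t².
Var(Z) = σ² = 8.2² = 67.24.
Bound = 67.24 / 225 = 0.2988.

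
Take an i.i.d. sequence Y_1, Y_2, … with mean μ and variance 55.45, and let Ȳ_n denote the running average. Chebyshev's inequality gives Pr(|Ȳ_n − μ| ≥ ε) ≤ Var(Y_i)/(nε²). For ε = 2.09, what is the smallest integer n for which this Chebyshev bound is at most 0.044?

289

Require 55.45/(n·2.09²) ≤ 0.044, i.e. n ≥ 55.45/(0.044·2.09²) = 288.507.
The smallest integer n is 289.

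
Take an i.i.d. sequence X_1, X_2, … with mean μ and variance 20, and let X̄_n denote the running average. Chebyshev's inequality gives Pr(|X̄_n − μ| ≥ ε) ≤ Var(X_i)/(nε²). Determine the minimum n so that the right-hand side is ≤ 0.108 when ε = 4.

Require 20/(n·4²) ≤ 0.108, i.e. n ≥ 20/(0.108·4²) = 11.574.
The smallest integer n is 12.

12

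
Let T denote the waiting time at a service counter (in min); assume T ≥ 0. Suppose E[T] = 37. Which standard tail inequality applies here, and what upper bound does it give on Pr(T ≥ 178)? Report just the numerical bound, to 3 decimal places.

0.208

Only the mean of a non-negative variable is known, so Markov's inequality is the applicable tail bound.
Markov's inequality: for a non-negative random variable, Pr(T ≥ a) ≤ E[T]/a.
Here E[T] = 37 and a = 178, so the bound is 37/178 = 0.2079.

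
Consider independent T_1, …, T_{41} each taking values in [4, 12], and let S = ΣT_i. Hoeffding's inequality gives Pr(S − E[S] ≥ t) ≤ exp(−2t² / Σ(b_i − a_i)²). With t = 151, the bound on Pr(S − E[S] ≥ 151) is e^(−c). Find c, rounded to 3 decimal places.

Σ(b_i − a_i)² = 41·(8)² = 2624.
c = 2t²/2624 = 2·151²/2624 = 17.3788.

17.379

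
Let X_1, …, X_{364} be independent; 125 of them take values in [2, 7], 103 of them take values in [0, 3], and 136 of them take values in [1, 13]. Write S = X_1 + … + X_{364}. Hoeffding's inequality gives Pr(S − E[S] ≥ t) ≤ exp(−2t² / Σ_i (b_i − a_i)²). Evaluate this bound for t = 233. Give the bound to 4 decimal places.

Σ(b_i − a_i)² = 125·5² + 103·3² + 136·12² = 23636.
Exponent = 2·233² / 23636 = 4.59376.
Bound = exp(−4.59376) = 0.01011.

0.0101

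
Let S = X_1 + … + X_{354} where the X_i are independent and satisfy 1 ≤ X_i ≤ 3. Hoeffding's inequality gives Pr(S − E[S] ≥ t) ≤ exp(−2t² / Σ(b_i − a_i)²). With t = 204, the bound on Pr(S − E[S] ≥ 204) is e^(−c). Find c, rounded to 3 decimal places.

58.780

Σ(b_i − a_i)² = 354·(2)² = 1416.
c = 2t²/1416 = 2·204²/1416 = 58.7797.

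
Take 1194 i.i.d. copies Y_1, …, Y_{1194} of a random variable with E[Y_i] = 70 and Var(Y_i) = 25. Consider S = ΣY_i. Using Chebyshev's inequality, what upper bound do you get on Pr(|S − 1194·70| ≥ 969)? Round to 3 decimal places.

0.032

Var(S) = n·Var(Y_i) = 1194·25 = 29850.
Chebyshev: Pr(|S − 1194·70| ≥ 969) ≤ Var(S)/969² = 29850/938961 = 0.0318.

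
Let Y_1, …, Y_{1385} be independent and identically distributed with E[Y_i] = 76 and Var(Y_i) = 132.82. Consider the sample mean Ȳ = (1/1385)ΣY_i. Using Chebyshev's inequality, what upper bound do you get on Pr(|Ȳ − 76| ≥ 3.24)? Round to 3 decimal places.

Var(Ȳ) = Var(Y_i)/n = 132.82/1385 = 0.095899.
Chebyshev: Pr(|Ȳ − 76| ≥ 3.24) ≤ Var(Ȳ)/(3.24)² = 132.82/(1385·3.24²) = 0.0091.

0.009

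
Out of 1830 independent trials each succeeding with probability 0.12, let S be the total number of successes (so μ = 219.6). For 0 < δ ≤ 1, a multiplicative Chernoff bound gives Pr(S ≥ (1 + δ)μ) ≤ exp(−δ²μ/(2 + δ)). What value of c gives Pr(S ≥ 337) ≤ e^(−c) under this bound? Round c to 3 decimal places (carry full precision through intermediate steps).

Write 337 = (1 + δ)μ, so δ = 337/219.6 − 1 = 0.5346084…
Then the exponent is δ²μ/(2 + δ) = (337 − μ)² / (μ·(2 + δ)) = 24.762415.

24.762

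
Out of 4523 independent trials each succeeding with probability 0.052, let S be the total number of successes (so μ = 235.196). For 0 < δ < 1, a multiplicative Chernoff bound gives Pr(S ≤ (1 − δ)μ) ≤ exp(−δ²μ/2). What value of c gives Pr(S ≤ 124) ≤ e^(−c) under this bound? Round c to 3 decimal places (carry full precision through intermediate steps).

Write 124 = (1 − δ)μ, so δ = 1 − 124/235.196 = 0.4727801…
Then the exponent is δ²μ/2 = (μ − 124)²/(2μ) = 26.285631.

26.286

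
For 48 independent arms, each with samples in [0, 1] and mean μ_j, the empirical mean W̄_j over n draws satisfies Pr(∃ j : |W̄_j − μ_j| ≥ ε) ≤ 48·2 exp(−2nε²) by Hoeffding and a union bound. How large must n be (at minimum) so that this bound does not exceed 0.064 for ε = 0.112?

Need 2·48·exp(−2nε²) ≤ 0.064, i.e. exp(−2nε²) ≤ 0.064/96.
So 2nε² ≥ ln(96/0.064) = 7.313220.
Hence n ≥ 7.313220/(2·0.112²) = 291.503.
The smallest integer n is 292.

292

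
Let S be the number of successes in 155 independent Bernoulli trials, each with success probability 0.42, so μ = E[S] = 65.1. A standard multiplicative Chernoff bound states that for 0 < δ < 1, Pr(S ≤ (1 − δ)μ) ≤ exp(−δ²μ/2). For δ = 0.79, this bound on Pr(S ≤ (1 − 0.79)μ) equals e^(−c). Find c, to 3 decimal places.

c = δ²μ/2 = 0.79²·65.1/2 = 20.3145.

20.314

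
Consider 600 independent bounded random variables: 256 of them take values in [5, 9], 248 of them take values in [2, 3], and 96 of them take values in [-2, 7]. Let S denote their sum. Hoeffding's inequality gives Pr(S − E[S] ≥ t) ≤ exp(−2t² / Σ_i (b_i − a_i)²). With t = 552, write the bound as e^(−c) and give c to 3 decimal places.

Σ(b_i − a_i)² = 256·4² + 248·1² + 96·9² = 12120.
c = 2t² / 12120 = 2·552² / 12120 = 50.2812.

50.281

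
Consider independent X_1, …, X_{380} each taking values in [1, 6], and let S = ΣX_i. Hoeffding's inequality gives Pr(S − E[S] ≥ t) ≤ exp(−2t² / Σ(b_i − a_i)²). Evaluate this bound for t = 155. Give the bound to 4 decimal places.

0.0064

Σ(b_i − a_i)² = 380·(5)² = 9500.
Exponent = 2·155²/9500 = 5.0579.
Bound = exp(−5.0579) = 0.00636.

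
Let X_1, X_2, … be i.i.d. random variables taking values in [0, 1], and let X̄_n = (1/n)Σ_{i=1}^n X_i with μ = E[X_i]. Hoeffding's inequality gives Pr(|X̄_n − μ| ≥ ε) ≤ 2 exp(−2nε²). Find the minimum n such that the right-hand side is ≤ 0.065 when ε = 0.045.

Require 2·exp(−2nε²) ≤ 0.065, i.e. 2nε² ≥ ln(2/0.065) = 3.426515.
So n ≥ 3.426515 / (2·0.045²) = 846.053.
The smallest integer n is 847.

847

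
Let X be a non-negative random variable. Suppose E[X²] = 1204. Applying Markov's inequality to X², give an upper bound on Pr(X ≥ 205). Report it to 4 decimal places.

0.0286

Since X ≥ 0, the event {X ≥ 205} is the same as {X² ≥ 42025}.
Markov's inequality applied to X² gives Pr(X² ≥ 42025) ≤ E[X²]/42025 = 1204/42025 = 0.0286.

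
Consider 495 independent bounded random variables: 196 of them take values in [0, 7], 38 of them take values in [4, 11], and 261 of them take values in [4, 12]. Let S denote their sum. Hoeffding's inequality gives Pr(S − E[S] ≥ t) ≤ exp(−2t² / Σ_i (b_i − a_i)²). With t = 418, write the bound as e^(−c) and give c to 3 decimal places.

12.405

Σ(b_i − a_i)² = 196·7² + 38·7² + 261·8² = 28170.
c = 2t² / 28170 = 2·418² / 28170 = 12.4050.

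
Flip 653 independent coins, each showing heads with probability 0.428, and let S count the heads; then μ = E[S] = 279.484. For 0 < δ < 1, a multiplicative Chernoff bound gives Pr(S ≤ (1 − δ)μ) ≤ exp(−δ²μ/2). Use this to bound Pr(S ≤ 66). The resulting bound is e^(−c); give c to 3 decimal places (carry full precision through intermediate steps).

81.535

Write 66 = (1 − δ)μ, so δ = 1 − 66/279.484 = 0.7638505…
Then the exponent is δ²μ/2 = (μ − 66)²/(2μ) = 81.534933.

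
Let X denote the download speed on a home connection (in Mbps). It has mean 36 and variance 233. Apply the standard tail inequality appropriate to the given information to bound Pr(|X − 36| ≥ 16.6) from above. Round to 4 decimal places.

Mean and variance are known, so Chebyshev's inequality applies.
Chebyshev: Pr(|X − μ| ≥ t) ≤ Var(X)/t².
Bound = 233 / 275.56 = 0.8456.

0.8456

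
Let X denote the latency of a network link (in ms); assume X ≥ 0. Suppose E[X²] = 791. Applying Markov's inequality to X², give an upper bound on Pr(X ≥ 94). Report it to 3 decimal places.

0.090

Since X ≥ 0, the event {X ≥ 94} is the same as {X² ≥ 8836}.
Markov's inequality applied to X² gives Pr(X² ≥ 8836) ≤ E[X²]/8836 = 791/8836 = 0.0895.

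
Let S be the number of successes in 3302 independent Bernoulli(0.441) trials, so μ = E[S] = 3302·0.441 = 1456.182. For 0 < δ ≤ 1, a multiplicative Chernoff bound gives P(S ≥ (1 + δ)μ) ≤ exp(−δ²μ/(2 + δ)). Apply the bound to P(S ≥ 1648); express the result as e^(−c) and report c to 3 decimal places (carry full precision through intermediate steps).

11.853

Write 1648 = (1 + δ)μ, so δ = 1648/1456.182 − 1 = 0.1317267…
Then the exponent is δ²μ/(2 + δ) = (1648 − μ)² / (μ·(2 + δ)) = 11.853089.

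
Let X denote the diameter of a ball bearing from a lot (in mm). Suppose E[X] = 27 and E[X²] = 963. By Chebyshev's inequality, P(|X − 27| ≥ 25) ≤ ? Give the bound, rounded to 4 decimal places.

Var(X) = E[X²] − (E[X])² = 963 − 729 = 234.
Chebyshev's inequality: P(|X − μ| ≥ t) ≤ Var(X)/t² = 234/625 = 0.3744.

0.3744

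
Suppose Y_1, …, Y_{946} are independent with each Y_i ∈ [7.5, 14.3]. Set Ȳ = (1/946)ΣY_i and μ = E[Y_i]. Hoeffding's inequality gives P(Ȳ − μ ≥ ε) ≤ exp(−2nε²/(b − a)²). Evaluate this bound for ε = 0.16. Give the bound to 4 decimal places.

Exponent: 2nε²/(b − a)² = 2·946·0.16² / 6.8² = 1.04747.
Bound = exp(−1.04747) = 0.35082.

0.3508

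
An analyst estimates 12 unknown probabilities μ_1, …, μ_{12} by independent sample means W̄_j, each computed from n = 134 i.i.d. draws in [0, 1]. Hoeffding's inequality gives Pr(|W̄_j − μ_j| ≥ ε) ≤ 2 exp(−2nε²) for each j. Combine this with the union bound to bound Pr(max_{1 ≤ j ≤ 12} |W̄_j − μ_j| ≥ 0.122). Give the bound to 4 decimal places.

Per-experiment Hoeffding bound: 2·exp(−2·134·0.122²) = 2·exp(−3.98891) = 0.03704.
Union bound over 12 events: 12·0.03704 = 0.44448.

0.4445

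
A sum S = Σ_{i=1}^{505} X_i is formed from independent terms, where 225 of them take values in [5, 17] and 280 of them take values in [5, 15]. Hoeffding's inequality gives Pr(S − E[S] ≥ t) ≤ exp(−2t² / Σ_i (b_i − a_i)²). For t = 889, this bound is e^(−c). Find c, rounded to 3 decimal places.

26.170

Σ(b_i − a_i)² = 225·12² + 280·10² = 60400.
c = 2t² / 60400 = 2·889² / 60400 = 26.1696.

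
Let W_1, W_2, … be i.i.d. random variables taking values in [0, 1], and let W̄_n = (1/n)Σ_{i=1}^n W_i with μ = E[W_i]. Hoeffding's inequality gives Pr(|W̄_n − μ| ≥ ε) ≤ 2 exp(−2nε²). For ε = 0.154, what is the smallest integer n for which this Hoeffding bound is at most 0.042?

Require 2·exp(−2nε²) ≤ 0.042, i.e. 2nε² ≥ ln(2/0.042) = 3.863233.
So n ≥ 3.863233 / (2·0.154²) = 81.448.
The smallest integer n is 82.

82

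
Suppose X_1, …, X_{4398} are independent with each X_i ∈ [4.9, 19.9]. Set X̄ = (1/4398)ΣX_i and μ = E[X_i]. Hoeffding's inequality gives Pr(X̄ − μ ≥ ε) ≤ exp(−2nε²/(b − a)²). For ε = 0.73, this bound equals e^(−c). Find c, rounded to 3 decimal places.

20.833

c = 2nε²/(b − a)² = 2·4398·0.73² / 15² = 20.8328.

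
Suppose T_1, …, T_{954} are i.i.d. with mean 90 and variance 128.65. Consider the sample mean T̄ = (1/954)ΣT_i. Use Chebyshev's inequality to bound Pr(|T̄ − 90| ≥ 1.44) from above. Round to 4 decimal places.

Var(T̄) = Var(T_i)/n = 128.65/954 = 0.13485.
Chebyshev: Pr(|T̄ − 90| ≥ 1.44) ≤ Var(T̄)/(1.44)² = 128.65/(954·1.44²) = 0.0650.

0.0650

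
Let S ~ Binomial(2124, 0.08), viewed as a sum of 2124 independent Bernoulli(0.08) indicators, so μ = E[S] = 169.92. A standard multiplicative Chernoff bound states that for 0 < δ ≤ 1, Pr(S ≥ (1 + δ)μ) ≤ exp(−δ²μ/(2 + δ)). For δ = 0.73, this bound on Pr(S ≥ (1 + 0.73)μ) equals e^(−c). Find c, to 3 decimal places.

33.169

c = δ²μ/(2 + δ) = 0.73²·169.92/(2 + 0.73) = 33.1686.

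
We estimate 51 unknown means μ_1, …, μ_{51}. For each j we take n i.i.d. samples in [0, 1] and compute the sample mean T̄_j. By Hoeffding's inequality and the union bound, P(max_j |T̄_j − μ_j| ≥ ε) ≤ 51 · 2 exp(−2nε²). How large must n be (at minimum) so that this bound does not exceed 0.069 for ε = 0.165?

135

Need 2·51·exp(−2nε²) ≤ 0.069, i.e. exp(−2nε²) ≤ 0.069/102.
So 2nε² ≥ ln(102/0.069) = 7.298622.
Hence n ≥ 7.298622/(2·0.165²) = 134.043.
The smallest integer n is 135.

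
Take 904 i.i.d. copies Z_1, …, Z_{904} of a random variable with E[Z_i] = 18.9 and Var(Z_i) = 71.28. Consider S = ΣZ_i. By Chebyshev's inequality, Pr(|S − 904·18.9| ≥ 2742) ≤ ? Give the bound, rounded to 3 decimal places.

Var(S) = n·Var(Z_i) = 904·71.28 = 64437.12.
Chebyshev: Pr(|S − 904·18.9| ≥ 2742) ≤ Var(S)/2742² = 64437.12/7518564 = 0.0086.

0.009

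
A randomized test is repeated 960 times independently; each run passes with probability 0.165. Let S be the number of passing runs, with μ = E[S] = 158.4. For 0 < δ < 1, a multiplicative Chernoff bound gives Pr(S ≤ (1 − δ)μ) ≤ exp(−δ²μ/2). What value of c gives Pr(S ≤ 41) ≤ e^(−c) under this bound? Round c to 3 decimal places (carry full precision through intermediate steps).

43.506

Write 41 = (1 − δ)μ, so δ = 1 − 41/158.4 = 0.7411616…
Then the exponent is δ²μ/2 = (μ − 41)²/(2μ) = 43.506187.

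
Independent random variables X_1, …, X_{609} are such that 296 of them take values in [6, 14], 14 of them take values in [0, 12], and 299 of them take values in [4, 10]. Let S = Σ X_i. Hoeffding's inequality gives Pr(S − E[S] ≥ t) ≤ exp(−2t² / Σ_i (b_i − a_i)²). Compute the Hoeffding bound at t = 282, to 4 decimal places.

0.0066

Σ(b_i − a_i)² = 296·8² + 14·12² + 299·6² = 31724.
Exponent = 2·282² / 31724 = 5.01349.
Bound = exp(−5.01349) = 0.00665.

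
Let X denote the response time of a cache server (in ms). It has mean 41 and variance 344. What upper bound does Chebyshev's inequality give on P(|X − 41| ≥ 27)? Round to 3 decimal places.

Chebyshev: P(|X − μ| ≥ t) ≤ Var(X)/t².
Bound = 344 / 729 = 0.4719.

0.472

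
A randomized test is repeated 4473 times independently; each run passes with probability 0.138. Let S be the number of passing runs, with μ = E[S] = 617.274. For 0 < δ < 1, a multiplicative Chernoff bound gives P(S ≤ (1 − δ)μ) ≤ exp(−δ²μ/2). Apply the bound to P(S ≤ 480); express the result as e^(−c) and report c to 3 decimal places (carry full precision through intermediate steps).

15.264

Write 480 = (1 − δ)μ, so δ = 1 − 480/617.274 = 0.2223875…
Then the exponent is δ²μ/2 = (μ − 480)²/(2μ) = 15.264008.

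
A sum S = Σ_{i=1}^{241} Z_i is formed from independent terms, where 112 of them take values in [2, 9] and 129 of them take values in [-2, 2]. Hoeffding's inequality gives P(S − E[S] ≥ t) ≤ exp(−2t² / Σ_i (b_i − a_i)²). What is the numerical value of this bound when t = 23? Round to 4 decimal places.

0.8693

Σ(b_i − a_i)² = 112·7² + 129·4² = 7552.
Exponent = 2·23² / 7552 = 0.14010.
Bound = exp(−0.14010) = 0.86928.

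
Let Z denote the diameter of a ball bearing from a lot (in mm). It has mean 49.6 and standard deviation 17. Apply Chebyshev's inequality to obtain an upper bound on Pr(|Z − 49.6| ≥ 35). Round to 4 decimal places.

0.2359

Chebyshev: Pr(|Z − μ| ≥ t) ≤ Var(Z)/t².
Var(Z) = σ² = 17² = 289.
Bound = 289 / 1225 = 0.2359.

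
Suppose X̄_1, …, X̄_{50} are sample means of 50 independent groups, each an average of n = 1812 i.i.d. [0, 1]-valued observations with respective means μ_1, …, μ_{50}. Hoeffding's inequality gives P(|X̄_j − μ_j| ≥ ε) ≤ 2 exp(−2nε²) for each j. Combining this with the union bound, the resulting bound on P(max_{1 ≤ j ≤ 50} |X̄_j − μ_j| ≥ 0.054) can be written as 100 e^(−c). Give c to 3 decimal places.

Union bound over the 50 events: P(max_{1 ≤ j ≤ 50} |X̄_j − μ_j| ≥ 0.054) ≤ 50·2·exp(−2nε²) = 100 exp(−2·1812·0.054²).
So c = 2·1812·0.054² = 10.5676.

10.568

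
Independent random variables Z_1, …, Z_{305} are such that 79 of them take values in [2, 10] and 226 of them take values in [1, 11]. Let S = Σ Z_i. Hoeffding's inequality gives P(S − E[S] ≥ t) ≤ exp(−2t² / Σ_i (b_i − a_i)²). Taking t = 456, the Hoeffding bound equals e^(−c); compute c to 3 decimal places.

Σ(b_i − a_i)² = 79·8² + 226·10² = 27656.
c = 2t² / 27656 = 2·456² / 27656 = 15.0373.

15.037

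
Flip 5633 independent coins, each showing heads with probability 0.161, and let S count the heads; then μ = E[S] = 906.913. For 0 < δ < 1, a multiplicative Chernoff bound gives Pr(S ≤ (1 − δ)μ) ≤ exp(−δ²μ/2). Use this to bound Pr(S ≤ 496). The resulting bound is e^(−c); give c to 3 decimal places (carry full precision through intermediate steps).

93.090

Write 496 = (1 − δ)μ, so δ = 1 − 496/906.913 = 0.4530898…
Then the exponent is δ²μ/2 = (μ − 496)²/(2μ) = 93.090238.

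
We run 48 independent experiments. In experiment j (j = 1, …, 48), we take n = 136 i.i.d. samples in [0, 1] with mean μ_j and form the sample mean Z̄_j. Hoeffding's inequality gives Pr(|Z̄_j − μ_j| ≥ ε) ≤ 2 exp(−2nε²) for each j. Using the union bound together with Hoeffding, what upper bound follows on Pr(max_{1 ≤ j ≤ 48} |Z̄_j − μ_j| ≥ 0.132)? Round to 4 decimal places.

Per-experiment Hoeffding bound: 2·exp(−2·136·0.132²) = 2·exp(−4.73933) = 0.017489.
Union bound over 48 events: 48·0.017489 = 0.83947.

0.8395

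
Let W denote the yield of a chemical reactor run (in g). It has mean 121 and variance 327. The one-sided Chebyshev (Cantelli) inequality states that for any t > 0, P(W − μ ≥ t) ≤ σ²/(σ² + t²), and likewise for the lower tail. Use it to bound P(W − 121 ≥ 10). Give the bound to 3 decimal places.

Here σ² = 327 and t = 10, so σ² + t² = 427.
Cantelli's bound: 327/427 = 0.7658.

0.766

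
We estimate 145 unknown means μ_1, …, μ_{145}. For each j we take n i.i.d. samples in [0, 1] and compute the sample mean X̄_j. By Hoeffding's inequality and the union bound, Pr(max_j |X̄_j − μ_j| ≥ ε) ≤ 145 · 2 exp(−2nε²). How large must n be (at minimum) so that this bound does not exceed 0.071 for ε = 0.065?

Need 2·145·exp(−2nε²) ≤ 0.071, i.e. exp(−2nε²) ≤ 0.071/290.
So 2nε² ≥ ln(290/0.071) = 8.314956.
Hence n ≥ 8.314956/(2·0.065²) = 984.018.
The smallest integer n is 985.

985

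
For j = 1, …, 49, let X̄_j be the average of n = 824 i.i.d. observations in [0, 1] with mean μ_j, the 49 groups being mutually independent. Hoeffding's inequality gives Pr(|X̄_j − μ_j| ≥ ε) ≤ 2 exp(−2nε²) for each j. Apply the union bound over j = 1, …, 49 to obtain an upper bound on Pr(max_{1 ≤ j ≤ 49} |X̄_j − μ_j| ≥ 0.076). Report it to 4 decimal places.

0.0072

Per-experiment Hoeffding bound: 2·exp(−2·824·0.076²) = 2·exp(−9.51885) = 0.00014691.
Union bound over 49 events: 49·0.00014691 = 0.00720.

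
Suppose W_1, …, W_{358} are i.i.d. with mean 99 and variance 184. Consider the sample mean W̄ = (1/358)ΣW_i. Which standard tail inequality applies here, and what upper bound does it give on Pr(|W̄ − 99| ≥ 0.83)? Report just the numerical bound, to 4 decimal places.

With mean and variance of each term known, Chebyshev's inequality bounds the deviation of the sum (or sample mean).
Var(W̄) = Var(W_i)/n = 184/358 = 0.51397.
Chebyshev: Pr(|W̄ − 99| ≥ 0.83) ≤ Var(W̄)/(0.83)² = 184/(358·0.83²) = 0.7461.

0.7461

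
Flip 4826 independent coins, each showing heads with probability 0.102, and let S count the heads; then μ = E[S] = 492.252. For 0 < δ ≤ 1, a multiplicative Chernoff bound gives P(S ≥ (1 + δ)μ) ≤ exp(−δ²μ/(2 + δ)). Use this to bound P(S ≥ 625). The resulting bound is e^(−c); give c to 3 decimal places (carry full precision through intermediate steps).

Write 625 = (1 + δ)μ, so δ = 625/492.252 − 1 = 0.2696749…
Then the exponent is δ²μ/(2 + δ) = (625 − μ)² / (μ·(2 + δ)) = 15.772656.

15.773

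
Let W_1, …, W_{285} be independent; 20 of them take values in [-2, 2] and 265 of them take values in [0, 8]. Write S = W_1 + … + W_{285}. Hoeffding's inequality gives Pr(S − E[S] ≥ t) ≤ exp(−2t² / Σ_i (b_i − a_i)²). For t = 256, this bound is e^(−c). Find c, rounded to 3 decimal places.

7.585

Σ(b_i − a_i)² = 20·4² + 265·8² = 17280.
c = 2t² / 17280 = 2·256² / 17280 = 7.5852.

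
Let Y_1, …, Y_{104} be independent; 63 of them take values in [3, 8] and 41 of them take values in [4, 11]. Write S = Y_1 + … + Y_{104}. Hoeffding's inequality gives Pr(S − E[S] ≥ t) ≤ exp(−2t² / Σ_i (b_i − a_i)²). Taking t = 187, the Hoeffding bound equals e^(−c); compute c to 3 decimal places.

Σ(b_i − a_i)² = 63·5² + 41·7² = 3584.
c = 2t² / 3584 = 2·187² / 3584 = 19.5140.

19.514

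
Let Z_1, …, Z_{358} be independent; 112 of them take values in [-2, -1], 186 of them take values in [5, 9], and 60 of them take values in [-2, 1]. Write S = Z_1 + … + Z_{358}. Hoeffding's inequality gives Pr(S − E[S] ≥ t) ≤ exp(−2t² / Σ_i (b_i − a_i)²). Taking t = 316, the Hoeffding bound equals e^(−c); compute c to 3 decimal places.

55.047

Σ(b_i − a_i)² = 112·1² + 186·4² + 60·3² = 3628.
c = 2t² / 3628 = 2·316² / 3628 = 55.0474.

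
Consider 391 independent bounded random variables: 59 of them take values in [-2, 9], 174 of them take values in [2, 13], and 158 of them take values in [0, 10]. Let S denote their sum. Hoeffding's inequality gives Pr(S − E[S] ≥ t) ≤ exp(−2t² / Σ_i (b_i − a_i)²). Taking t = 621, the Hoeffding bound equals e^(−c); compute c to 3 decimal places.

17.532

Σ(b_i − a_i)² = 59·11² + 174·11² + 158·10² = 43993.
c = 2t² / 43993 = 2·621² / 43993 = 17.5319.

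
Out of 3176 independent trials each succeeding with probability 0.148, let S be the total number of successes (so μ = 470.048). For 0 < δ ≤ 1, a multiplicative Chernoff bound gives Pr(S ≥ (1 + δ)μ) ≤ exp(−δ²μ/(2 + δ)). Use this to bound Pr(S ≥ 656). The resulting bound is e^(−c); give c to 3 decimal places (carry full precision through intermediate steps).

30.708

Write 656 = (1 + δ)μ, so δ = 656/470.048 − 1 = 0.3956022…
Then the exponent is δ²μ/(2 + δ) = (656 − μ)² / (μ·(2 + δ)) = 30.707524.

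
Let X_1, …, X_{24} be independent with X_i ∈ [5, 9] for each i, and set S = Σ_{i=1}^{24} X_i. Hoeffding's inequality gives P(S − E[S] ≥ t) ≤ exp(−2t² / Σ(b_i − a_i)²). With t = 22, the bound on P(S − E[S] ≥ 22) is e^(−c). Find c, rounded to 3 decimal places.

Σ(b_i − a_i)² = 24·(4)² = 384.
c = 2t²/384 = 2·22²/384 = 2.5208.

2.521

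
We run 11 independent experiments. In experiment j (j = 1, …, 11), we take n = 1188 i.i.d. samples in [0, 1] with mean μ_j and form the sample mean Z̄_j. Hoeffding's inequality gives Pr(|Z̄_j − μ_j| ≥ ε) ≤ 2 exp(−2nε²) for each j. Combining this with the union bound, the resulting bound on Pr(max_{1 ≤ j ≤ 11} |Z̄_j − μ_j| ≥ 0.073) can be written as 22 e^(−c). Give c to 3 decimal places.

12.662

Union bound over the 11 events: Pr(max_{1 ≤ j ≤ 11} |Z̄_j − μ_j| ≥ 0.073) ≤ 11·2·exp(−2nε²) = 22 exp(−2·1188·0.073²).
So c = 2·1188·0.073² = 12.6617.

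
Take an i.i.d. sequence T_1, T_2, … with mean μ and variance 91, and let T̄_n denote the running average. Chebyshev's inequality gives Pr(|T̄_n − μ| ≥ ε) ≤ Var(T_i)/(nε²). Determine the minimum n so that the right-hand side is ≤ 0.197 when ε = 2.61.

Require 91/(n·2.61²) ≤ 0.197, i.e. n ≥ 91/(0.197·2.61²) = 67.810.
The smallest integer n is 68.

68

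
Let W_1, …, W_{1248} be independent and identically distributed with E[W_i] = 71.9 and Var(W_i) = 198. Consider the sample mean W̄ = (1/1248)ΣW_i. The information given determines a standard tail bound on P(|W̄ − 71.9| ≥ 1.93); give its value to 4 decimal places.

0.0426

With mean and variance of each term known, Chebyshev's inequality bounds the deviation of the sum (or sample mean).
Var(W̄) = Var(W_i)/n = 198/1248 = 0.15865.
Chebyshev: P(|W̄ − 71.9| ≥ 1.93) ≤ Var(W̄)/(1.93)² = 198/(1248·1.93²) = 0.0426.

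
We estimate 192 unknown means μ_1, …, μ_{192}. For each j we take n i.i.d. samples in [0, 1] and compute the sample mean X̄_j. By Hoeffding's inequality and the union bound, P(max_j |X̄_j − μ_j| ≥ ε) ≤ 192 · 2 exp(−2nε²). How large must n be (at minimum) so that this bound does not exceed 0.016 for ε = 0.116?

375

Need 2·192·exp(−2nε²) ≤ 0.016, i.e. exp(−2nε²) ≤ 0.016/384.
So 2nε² ≥ ln(384/0.016) = 10.085809.
Hence n ≥ 10.085809/(2·0.116²) = 374.770.
The smallest integer n is 375.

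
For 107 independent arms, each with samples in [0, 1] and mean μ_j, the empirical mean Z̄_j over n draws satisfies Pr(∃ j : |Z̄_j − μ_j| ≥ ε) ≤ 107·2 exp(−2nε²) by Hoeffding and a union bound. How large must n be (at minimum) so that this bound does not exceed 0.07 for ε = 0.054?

1377

Need 2·107·exp(−2nε²) ≤ 0.07, i.e. exp(−2nε²) ≤ 0.07/214.
So 2nε² ≥ ln(214/0.07) = 8.025236.
Hence n ≥ 8.025236/(2·0.054²) = 1376.069.
The smallest integer n is 1377.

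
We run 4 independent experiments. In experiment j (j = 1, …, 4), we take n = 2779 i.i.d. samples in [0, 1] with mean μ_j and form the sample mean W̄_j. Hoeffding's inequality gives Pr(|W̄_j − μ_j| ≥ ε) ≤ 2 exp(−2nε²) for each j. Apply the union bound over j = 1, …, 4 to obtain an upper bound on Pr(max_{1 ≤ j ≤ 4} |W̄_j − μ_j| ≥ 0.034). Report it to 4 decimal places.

Per-experiment Hoeffding bound: 2·exp(−2·2779·0.034²) = 2·exp(−6.42505) = 0.0032409.
Union bound over 4 events: 4·0.0032409 = 0.01296.

0.0130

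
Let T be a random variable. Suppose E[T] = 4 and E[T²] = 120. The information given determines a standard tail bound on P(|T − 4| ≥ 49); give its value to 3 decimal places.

The first two moments determine the variance, so Chebyshev's inequality is the sharpest standard bound available.
Var(T) = E[T²] − (E[T])² = 120 − 16 = 104.
Chebyshev's inequality: P(|T − μ| ≥ t) ≤ Var(T)/t² = 104/2401 = 0.0433.

0.043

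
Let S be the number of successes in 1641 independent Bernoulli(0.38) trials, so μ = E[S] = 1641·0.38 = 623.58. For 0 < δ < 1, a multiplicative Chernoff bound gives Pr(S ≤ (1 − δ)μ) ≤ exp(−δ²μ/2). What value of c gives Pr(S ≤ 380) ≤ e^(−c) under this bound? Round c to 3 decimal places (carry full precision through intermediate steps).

Write 380 = (1 − δ)μ, so δ = 1 − 380/623.58 = 0.3906155…
Then the exponent is δ²μ/2 = (μ − 380)²/(2μ) = 47.573059.

47.573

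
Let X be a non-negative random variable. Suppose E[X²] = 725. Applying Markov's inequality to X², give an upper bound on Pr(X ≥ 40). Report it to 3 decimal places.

Since X ≥ 0, the event {X ≥ 40} is the same as {X² ≥ 1600}.
Markov's inequality applied to X² gives Pr(X² ≥ 1600) ≤ E[X²]/1600 = 725/1600 = 0.4531.

0.453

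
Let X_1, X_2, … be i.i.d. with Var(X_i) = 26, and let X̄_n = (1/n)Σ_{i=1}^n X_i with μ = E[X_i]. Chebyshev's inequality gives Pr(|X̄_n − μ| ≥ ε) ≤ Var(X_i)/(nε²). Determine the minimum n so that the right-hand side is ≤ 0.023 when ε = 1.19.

799

Require 26/(n·1.19²) ≤ 0.023, i.e. n ≥ 26/(0.023·1.19²) = 798.273.
The smallest integer n is 799.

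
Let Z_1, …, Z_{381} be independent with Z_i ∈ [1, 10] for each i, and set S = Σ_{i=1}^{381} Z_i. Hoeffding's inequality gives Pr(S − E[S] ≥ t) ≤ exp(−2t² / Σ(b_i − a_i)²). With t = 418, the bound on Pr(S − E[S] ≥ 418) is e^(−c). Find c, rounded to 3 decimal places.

Σ(b_i − a_i)² = 381·(9)² = 30861.
c = 2t²/30861 = 2·418²/30861 = 11.3233.

11.323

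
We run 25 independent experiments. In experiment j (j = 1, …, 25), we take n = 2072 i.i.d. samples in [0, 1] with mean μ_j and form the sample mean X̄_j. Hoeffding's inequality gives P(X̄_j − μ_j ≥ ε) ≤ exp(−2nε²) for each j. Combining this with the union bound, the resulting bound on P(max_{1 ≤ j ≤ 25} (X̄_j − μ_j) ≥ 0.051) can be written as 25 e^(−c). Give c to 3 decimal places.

10.779

Union bound over the 25 events: P(max_{1 ≤ j ≤ 25} (X̄_j − μ_j) ≥ 0.051) ≤ 25·exp(−2nε²) = 25 exp(−2·2072·0.051²).
So c = 2·2072·0.051² = 10.7785.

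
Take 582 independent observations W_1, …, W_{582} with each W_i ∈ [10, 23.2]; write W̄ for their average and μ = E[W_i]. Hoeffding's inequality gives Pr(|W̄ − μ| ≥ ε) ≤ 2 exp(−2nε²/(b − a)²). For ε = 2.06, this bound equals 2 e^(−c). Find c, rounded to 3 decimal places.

28.349

c = 2nε²/(b − a)² = 2·582·2.06² / 13.2² = 28.3491.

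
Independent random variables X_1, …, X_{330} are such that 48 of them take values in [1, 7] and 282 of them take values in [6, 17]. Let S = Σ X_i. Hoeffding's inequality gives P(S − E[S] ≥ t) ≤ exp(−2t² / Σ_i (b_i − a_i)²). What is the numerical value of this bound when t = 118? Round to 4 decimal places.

0.4599

Σ(b_i − a_i)² = 48·6² + 282·11² = 35850.
Exponent = 2·118² / 35850 = 0.77679.
Bound = exp(−0.77679) = 0.45988.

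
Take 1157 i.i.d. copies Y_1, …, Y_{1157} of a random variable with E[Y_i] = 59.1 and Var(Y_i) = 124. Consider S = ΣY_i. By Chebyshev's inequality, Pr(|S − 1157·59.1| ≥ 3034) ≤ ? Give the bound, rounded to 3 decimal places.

Var(S) = n·Var(Y_i) = 1157·124 = 143468.
Chebyshev: Pr(|S − 1157·59.1| ≥ 3034) ≤ Var(S)/3034² = 143468/9205156 = 0.0156.

0.016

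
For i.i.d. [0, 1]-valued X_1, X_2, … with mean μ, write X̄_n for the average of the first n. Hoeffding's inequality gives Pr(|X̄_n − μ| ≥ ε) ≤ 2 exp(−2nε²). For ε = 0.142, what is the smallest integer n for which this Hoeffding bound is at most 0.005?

149

Require 2·exp(−2nε²) ≤ 0.005, i.e. 2nε² ≥ ln(2/0.005) = 5.991465.
So n ≥ 5.991465 / (2·0.142²) = 148.568.
The smallest integer n is 149.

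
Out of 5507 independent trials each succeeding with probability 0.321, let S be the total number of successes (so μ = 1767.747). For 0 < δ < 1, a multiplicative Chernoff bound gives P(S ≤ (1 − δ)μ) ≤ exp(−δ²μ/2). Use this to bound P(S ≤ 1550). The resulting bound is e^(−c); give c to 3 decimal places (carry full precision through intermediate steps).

13.411

Write 1550 = (1 − δ)μ, so δ = 1 − 1550/1767.747 = 0.1231777…
Then the exponent is δ²μ/2 = (μ − 1550)²/(2μ) = 13.410787.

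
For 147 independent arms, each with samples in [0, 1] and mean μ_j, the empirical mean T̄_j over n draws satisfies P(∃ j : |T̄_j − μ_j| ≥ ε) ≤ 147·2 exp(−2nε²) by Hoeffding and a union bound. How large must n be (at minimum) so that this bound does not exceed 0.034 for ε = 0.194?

Need 2·147·exp(−2nε²) ≤ 0.034, i.e. exp(−2nε²) ≤ 0.034/294.
So 2nε² ≥ ln(294/0.034) = 9.064975.
Hence n ≥ 9.064975/(2·0.194²) = 120.430.
The smallest integer n is 121.

121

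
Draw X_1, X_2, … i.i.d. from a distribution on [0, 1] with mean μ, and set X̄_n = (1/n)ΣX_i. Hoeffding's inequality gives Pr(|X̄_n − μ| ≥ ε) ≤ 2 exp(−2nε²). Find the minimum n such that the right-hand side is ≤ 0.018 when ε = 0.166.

86

Require 2·exp(−2nε²) ≤ 0.018, i.e. 2nε² ≥ ln(2/0.018) = 4.710531.
So n ≥ 4.710531 / (2·0.166²) = 85.472.
The smallest integer n is 86.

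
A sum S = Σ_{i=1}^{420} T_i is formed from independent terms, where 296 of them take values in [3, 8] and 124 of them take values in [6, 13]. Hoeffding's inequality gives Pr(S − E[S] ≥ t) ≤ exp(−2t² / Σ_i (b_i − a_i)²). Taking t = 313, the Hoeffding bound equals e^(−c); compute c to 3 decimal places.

14.540

Σ(b_i − a_i)² = 296·5² + 124·7² = 13476.
c = 2t² / 13476 = 2·313² / 13476 = 14.5398.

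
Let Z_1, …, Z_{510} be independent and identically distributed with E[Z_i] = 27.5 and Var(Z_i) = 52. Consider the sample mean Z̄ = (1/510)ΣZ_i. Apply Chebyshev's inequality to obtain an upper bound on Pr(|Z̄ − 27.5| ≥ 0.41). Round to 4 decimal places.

Var(Z̄) = Var(Z_i)/n = 52/510 = 0.10196.
Chebyshev: Pr(|Z̄ − 27.5| ≥ 0.41) ≤ Var(Z̄)/(0.41)² = 52/(510·0.41²) = 0.6065.

0.6065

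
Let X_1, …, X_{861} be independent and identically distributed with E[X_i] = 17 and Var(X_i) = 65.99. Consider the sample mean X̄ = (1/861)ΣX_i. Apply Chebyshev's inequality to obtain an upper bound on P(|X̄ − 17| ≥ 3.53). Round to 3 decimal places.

0.006

Var(X̄) = Var(X_i)/n = 65.99/861 = 0.076643.
Chebyshev: P(|X̄ − 17| ≥ 3.53) ≤ Var(X̄)/(3.53)² = 65.99/(861·3.53²) = 0.0062.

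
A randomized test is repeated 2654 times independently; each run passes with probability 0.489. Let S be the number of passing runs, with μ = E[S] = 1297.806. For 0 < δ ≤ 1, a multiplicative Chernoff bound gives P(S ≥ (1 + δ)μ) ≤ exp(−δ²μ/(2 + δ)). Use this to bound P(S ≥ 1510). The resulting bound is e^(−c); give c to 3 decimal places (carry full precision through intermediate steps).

Write 1510 = (1 + δ)μ, so δ = 1510/1297.806 − 1 = 0.1635021…
Then the exponent is δ²μ/(2 + δ) = (1510 − μ)² / (μ·(2 + δ)) = 16.036113.

16.036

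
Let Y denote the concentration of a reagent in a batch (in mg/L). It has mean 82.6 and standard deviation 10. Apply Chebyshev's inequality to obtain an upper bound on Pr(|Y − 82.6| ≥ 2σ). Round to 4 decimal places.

Chebyshev: Pr(|Y − μ| ≥ t) ≤ Var(Y)/t².
Var(Y) = σ² = 10² = 100.
t = 2·10 = 20.
Bound = 100 / 400 = 0.2500.

0.2500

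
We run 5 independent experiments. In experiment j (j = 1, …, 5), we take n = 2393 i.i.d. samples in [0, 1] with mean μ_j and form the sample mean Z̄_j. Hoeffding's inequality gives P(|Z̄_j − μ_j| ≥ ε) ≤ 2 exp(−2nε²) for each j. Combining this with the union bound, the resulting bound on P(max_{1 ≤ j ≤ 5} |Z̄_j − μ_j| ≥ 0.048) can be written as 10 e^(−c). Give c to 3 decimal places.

Union bound over the 5 events: P(max_{1 ≤ j ≤ 5} |Z̄_j − μ_j| ≥ 0.048) ≤ 5·2·exp(−2nε²) = 10 exp(−2·2393·0.048²).
So c = 2·2393·0.048² = 11.0269.

11.027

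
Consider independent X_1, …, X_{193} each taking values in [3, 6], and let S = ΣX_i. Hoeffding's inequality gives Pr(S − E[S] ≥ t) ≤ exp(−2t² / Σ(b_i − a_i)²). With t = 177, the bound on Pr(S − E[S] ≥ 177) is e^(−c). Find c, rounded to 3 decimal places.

Σ(b_i − a_i)² = 193·(3)² = 1737.
c = 2t²/1737 = 2·177²/1737 = 36.0725.

36.073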